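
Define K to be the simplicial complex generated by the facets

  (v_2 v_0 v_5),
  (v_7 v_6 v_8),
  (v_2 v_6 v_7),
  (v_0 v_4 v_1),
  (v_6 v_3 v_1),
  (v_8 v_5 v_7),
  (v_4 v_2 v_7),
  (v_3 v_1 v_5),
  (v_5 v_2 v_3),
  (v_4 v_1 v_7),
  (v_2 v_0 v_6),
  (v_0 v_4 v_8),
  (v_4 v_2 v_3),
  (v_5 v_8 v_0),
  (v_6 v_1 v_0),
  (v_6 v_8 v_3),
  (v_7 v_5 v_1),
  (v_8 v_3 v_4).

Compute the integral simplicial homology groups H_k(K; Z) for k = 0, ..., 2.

H_0 = Z,  H_1 = Z^2,  H_2 = Z.

Take the total order v_0 < v_1 < v_2 < v_3 < v_4 < v_5 < v_6 < v_7 < v_8 on the vertex set. Then K (dimension 2) consists of the simplices:

  0-simplices (9): [v_0], [v_1], [v_2], [v_3], [v_4], [v_5], [v_6], [v_7], [v_8]
  1-simplices (27): (27 of them)
  2-simplices (18): (18 of them)

so the chain groups are C_0 ≅ Z^9, C_1 ≅ Z^27, C_2 ≅ Z^18.

∂_1: C_1 → C_0 maps an edge to its endpoints' difference, ∂[p,q] = q − p.
As a 9×27 matrix over Z this has rank 8, with invariant factors (1,1,1,1,1,1,1,1).

Boundary ∂_2: C_2 → C_1 sends each 2-simplex [p,q,r] to [q,r] − [p,r] + [p,q]. For instance
  ∂[v_2,v_3,v_4] = [v_3,v_4] − [v_2,v_4] + [v_2,v_3],
  ∂[v_6,v_7,v_8] = [v_7,v_8] − [v_6,v_8] + [v_6,v_7].
This gives a 27×18 integer matrix of rank 17; reducing to Smith normal form yields diagonal entries (1,1,1,1,1,1,1,1,1,1,1,1,1,1,1,1,1).

From H_k ≅ ker(∂_k) / im(∂_{k+1}) we obtain:

  H_0: rank C_0 − rank ∂_1 = 9 − 8 = 1, and the invariant factors of ∂_1 are all 1, so H_0 ≅ Z.
  H_1: rank ker ∂_1 − rank ∂_2 = (27 − 8) − 17 = 2, and the invariant factors of ∂_2 are all 1, so H_1 ≅ Z^2.
  H_2: rank ker ∂_2 − rank ∂_3 = (18 − 17) − 0 = 1, and there is no ∂_3, so H_2 ≅ Z.

(K is a triangulation of the torus T^2.)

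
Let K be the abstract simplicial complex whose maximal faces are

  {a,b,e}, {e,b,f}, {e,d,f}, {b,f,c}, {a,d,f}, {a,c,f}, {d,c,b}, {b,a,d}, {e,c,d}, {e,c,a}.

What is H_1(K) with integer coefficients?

H_1 ≅ Z/2Z.

K has 6 vertices, 15 edges, 10 triangles.
rank ∂_1 = 5, rank ∂_2 = 10 ⇒ b_1 = 15 − 5 − 10 = 0; ∂_2 has invariant factor(s) [2] giving torsion. So H_1 = Z/2Z.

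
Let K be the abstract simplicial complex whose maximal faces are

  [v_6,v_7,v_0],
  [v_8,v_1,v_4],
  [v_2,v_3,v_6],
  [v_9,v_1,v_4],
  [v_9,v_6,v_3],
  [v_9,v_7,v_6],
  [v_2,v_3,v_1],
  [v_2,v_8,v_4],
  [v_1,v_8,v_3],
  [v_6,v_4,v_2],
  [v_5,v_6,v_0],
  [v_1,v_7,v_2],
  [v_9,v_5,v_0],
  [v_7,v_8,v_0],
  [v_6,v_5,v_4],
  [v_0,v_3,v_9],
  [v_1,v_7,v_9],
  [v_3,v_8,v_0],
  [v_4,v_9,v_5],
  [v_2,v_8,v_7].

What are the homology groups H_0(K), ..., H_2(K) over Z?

Fix the vertex order v_0 < v_1 < v_2 < v_3 < v_4 < v_5 < v_6 < v_7 < v_8 < v_9 and write every simplex with vertices in increasing order. Then dim K = 2 and the simplices of K are:

  0-simplices (10): [v_0], [v_1], [v_2], [v_3], [v_4], [v_5], [v_6], [v_7], [v_8], [v_9]
  1-simplices (30): (30 of them)
  2-simplices (20): (20 of them)

so the chain groups are C_0 ≅ Z^10, C_1 ≅ Z^30, C_2 ≅ Z^20.

∂_1: C_1 → C_0 maps an edge to its endpoints' difference, ∂[p,q] = q − p. For instance
  ∂[v_1,v_8] = [v_8] − [v_1].
As a 10×30 matrix over Z this has rank 9, with invariant factors (1,1,1,1,1,1,1,1,1).

Boundary ∂_2: C_2 → C_1 acts by ∂[p,q,r] = [q,r] − [p,r] + [p,q]. For instance
  ∂[v_2,v_7,v_8] = [v_7,v_8] − [v_2,v_8] + [v_2,v_7],
  ∂[v_0,v_7,v_8] = [v_7,v_8] − [v_0,v_8] + [v_0,v_7].
As a 30×20 matrix over Z this has rank 20, with invariant factors (1,1,1,1,1,1,1,1,1,1,1,1,1,1,1,1,1,1,1,2).

Reading off H_k = ker ∂_k / im ∂_{k+1}:

  H_0: rank C_0 − rank ∂_1 = 10 − 9 = 1, and the invariant factors of ∂_1 are all 1, so H_0 ≅ Z.
  H_1: rank ker ∂_1 − rank ∂_2 = (30 − 9) − 20 = 1, and ∂_2 has invariant factor 2 > 1, so H_1 ≅ Z ⊕ Z/2Z.
  H_2: rank ker ∂_2 − rank ∂_3 = (20 − 20) − 0 = 0, and there is no ∂_3, so H_2 ≅ 0.

As a check, the Euler characteristic is 10 − 30 + 20 = 0, which agrees with 1 − 1 + 0 = 0.

H_0 ≅ Z,  H_1 ≅ Z ⊕ Z/2Z,  H_2 = 0.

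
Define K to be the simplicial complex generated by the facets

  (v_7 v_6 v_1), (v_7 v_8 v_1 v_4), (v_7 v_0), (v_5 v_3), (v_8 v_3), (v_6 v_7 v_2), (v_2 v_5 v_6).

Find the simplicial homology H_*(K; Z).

K has 9 vertices, 15 edges, 7 triangles, 1 3-simplex.
rank ∂_0 = 0, rank ∂_1 = 8 ⇒ b_0 = 9 − 0 − 8 = 1; all invariant factors of ∂_1 are 1 so no torsion. So H_0 ≅ Z.
rank ∂_1 = 8, rank ∂_2 = 6 ⇒ b_1 = 15 − 8 − 6 = 1; all invariant factors of ∂_2 are 1 so no torsion. So H_1 ≅ Z.
rank ∂_2 = 6, rank ∂_3 = 1 ⇒ b_2 = 7 − 6 − 1 = 0; all invariant factors of ∂_3 are 1 so no torsion. So H_2 ≅ 0.
rank ∂_3 = 1, rank ∂_4 = 0 ⇒ b_3 = 1 − 1 − 0 = 0. So H_3 ≅ 0.

H_0 = Z,  H_1 = Z,  H_2 = 0,  H_3 = 0.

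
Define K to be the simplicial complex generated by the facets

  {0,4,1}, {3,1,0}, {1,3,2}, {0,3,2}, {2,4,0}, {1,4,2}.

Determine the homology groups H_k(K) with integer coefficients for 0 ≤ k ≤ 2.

Take the total order 0 < 1 < 2 < 3 < 4 on the vertex set. Then K (dimension 2) consists of the simplices:

  0-simplices (5): [0], [1], [2], [3], [4]
  1-simplices (9): [0,1], [0,2], [0,3], [0,4], [1,2], [1,3], [1,4], [2,3], [2,4]
  2-simplices (6): [0,1,3], [0,1,4], [0,2,3], [0,2,4], [1,2,3], [1,2,4]

Hence C_0 ≅ Z^5, C_1 ≅ Z^9, C_2 ≅ Z^6.

∂_1: C_1 → C_0 is given by ∂[p,q] = [q] − [p]. For instance
  ∂[0,1] = [1] − [0].
The resulting 5×9 matrix has rank 4, and its Smith normal form has invariant factors (1,1,1,1).

Boundary ∂_2: C_2 → C_1 sends each 2-simplex [p,q,r] to [q,r] − [p,r] + [p,q]. For instance
  ∂[0,1,4] = [1,4] − [0,4] + [0,1],
  ∂[1,2,3] = [2,3] − [1,3] + [1,2].
The 9×6 boundary matrix has rank 5 and Smith normal form diag(1,1,1,1,1).

Reading off H_k = ker ∂_k / im ∂_{k+1}:

  H_0: rank C_0 − rank ∂_1 = 5 − 4 = 1, and the invariant factors of ∂_1 are all 1, so H_0 ≅ Z.
  H_1: rank ker ∂_1 − rank ∂_2 = (9 − 4) − 5 = 0, and the invariant factors of ∂_2 are all 1, so H_1 ≅ 0.
  H_2: rank ker ∂_2 − rank ∂_3 = (6 − 5) − 0 = 1, and there is no ∂_3, so H_2 ≅ Z.

As a check, the Euler characteristic is 5 − 9 + 6 = 2, which agrees with 1 − 0 + 1 = 2.

H_0 = Z,  H_1 = 0,  H_2 = Z.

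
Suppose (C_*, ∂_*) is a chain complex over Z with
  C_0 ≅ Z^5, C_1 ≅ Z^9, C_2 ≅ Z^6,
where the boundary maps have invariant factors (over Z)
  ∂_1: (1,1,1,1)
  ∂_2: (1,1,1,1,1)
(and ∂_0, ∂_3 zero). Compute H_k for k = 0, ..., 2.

H_0: b_0 = 5 − 0 − 4 = 1; torsion from ∂_1 factors > 1: none. So H_0 ≅ Z.
H_1: b_1 = 9 − 4 − 5 = 0; torsion from ∂_2 factors > 1: none. So H_1 ≅ 0.
H_2: b_2 = 6 − 5 − 0 = 1; torsion from ∂_3 factors > 1: none. So H_2 ≅ Z.

H_0 ≅ Z,  H_1 = 0,  H_2 ≅ Z.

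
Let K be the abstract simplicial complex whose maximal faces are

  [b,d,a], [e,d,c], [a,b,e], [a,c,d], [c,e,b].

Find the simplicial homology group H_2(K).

Order the vertices as a < b < c < d < e. Listing each simplex with vertices in this order, K has dimension 2 with simplices:

  0-simplices (5): a, b, c, d, e
  1-simplices (10): ab, ac, ad, ae, bc, bd, be, cd, ce, de
  2-simplices (5): abd, abe, acd, bce, cde

so the chain groups are C_0 ≅ Z^5, C_1 ≅ Z^10, C_2 ≅ Z^5.

∂_1: C_1 → C_0 sends each edge [p,q] (with p < q) to q − p.
As a 5×10 matrix over Z this has rank 4, with invariant factors (1,1,1,1).

Boundary ∂_2: C_2 → C_1 maps a triangle to the signed sum of its edges. For instance
  ∂acd = cd − ad + ac,
  ∂abd = bd − ad + ab.
The 10×5 boundary matrix has rank 5 and Smith normal form diag(1,1,1,1,1).

Computing H_k = (kernel of ∂_k) / (image of ∂_{k+1}):

  H_2: rank ker ∂_2 − rank ∂_3 = (5 − 5) − 0 = 0, and there is no ∂_3, so H_2 ≅ 0.

H_2 ≅ 0.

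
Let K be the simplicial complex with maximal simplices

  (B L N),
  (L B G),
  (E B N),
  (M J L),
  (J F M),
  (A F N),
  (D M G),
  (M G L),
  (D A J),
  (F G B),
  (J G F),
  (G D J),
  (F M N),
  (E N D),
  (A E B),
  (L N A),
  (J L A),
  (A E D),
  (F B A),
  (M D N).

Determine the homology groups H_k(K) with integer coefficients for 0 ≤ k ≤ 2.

H_0 = Z,  H_1 = Z ⊕ Z/2Z,  H_2 = 0.

Order the vertices as A < B < D < E < F < G < J < L < M < N. Listing each simplex with vertices in this order, K has dimension 2 with simplices:

  0-simplices (10): A, B, D, E, F, G, J, L, M, N
  1-simplices (30): AB, AD, AE, AF, AJ, AL, AN, BE, BF, BG, BL, BN, DE, DG, DJ, DM, DN, EN, FG, FJ, FM, FN, GJ, GL, GM, JL, JM, LM, LN, MN
  2-simplices (20): ABE, ABF, ADE, ADJ, AFN, AJL, ALN, BEN, BFG, BGL, BLN, DEN, DGJ, DGM, DMN, FGJ, FJM, FMN, GLM, JLM

Hence C_0 ≅ Z^10, C_1 ≅ Z^30, C_2 ≅ Z^20.

The boundary map ∂_1: C_1 → C_0 sends each edge [p,q] (with p < q) to q − p. For instance
  ∂AJ = J − A.
The 10×30 boundary matrix has rank 9 and Smith normal form diag(1,1,1,1,1,1,1,1,1).

Boundary ∂_2: C_2 → C_1 acts by ∂[p,q,r] = [q,r] − [p,r] + [p,q]. For instance
  ∂BFG = FG − BG + BF,
  ∂FJM = JM − FM + FJ.
As a 30×20 matrix over Z this has rank 20, with invariant factors (1,1,1,1,1,1,1,1,1,1,1,1,1,1,1,1,1,1,1,2).

Now H_k = ker ∂_k / im ∂_{k+1}, so:

  H_0: rank C_0 − rank ∂_1 = 10 − 9 = 1, and the invariant factors of ∂_1 are all 1, so H_0 = Z.
  H_1: rank ker ∂_1 − rank ∂_2 = (30 − 9) − 20 = 1, and ∂_2 has invariant factor 2 > 1, so H_1 = Z ⊕ Z/2Z.
  H_2: rank ker ∂_2 − rank ∂_3 = (20 − 20) − 0 = 0, and there is no ∂_3, so H_2 = 0.

(K is a triangulation of the Klein bottle.)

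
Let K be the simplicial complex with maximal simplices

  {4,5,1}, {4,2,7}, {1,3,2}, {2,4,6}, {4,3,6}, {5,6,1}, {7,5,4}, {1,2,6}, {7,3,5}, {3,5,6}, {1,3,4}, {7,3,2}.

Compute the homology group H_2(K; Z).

H_2 = 0.

Fix the vertex order 1 < 2 < 3 < 4 < 5 < 6 < 7 and write every simplex with vertices in increasing order. Then dim K = 2 and the simplices of K are:

  0-simplices (7): [1], [2], [3], [4], [5], [6], [7]
  1-simplices (18): [1,2], [1,3], [1,4], [1,5], [1,6], [2,3], [2,4], [2,6], [2,7], [3,4], [3,5], [3,6], [3,7], [4,5], [4,6], [4,7], [5,6], [5,7]
  2-simplices (12): [1,2,3], [1,2,6], [1,3,4], [1,4,5], [1,5,6], [2,3,7], [2,4,6], [2,4,7], [3,4,6], [3,5,6], [3,5,7], [4,5,7]

Hence C_0 ≅ Z^7, C_1 ≅ Z^18, C_2 ≅ Z^12.

Boundary ∂_1: C_1 → C_0 is given by ∂[p,q] = [q] − [p]. For instance
  ∂[2,3] = [3] − [2].
This gives a 7×18 integer matrix of rank 6; reducing to Smith normal form yields diagonal entries (1,1,1,1,1,1).

The boundary map ∂_2: C_2 → C_1 sends each 2-simplex [p,q,r] to [q,r] − [p,r] + [p,q]. For instance
  ∂[2,4,6] = [4,6] − [2,6] + [2,4],
  ∂[1,4,5] = [4,5] − [1,5] + [1,4].
This gives a 18×12 integer matrix of rank 12; reducing to Smith normal form yields diagonal entries (1,1,1,1,1,1,1,1,1,1,1,2).

Reading off H_k = ker ∂_k / im ∂_{k+1}:

  H_2: rank ker ∂_2 − rank ∂_3 = (12 − 12) − 0 = 0, and there is no ∂_3, so H_2 = 0.

(K is a triangulation of the real projective plane RP^2.)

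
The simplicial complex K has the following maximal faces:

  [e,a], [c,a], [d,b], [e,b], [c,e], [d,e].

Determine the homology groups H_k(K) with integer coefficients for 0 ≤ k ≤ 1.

Take the total order a < b < c < d < e on the vertex set. Then K (dimension 1) consists of the simplices:

  0-simplices (5): a, b, c, d, e
  1-simplices (6): ac, ae, bd, be, ce, de

Hence C_0 ≅ Z^5, C_1 ≅ Z^6.

The boundary map ∂_1: C_1 → C_0 sends each edge [p,q] (with p < q) to q − p. For instance
  ∂bd = d − b.
The 5×6 boundary matrix has rank 4 and Smith normal form diag(1,1,1,1).

Now H_k = ker ∂_k / im ∂_{k+1}, so:

  H_0: rank C_0 − rank ∂_1 = 5 − 4 = 1, and the invariant factors of ∂_1 are all 1, so H_0 = Z.
  H_1: rank ker ∂_1 − rank ∂_2 = (6 − 4) − 0 = 2, and there is no ∂_2, so H_1 = Z^2.

(K is a triangulation of a wedge of 2 circles.)

H_0 = Z,  H_1 = Z^2.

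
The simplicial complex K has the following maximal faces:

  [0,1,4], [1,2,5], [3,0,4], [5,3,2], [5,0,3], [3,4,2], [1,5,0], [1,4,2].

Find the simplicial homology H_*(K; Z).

Order the vertices as 0 < 1 < 2 < 3 < 4 < 5. Listing each simplex with vertices in this order, K has dimension 2 with simplices:

  0-simplices (6): [0], [1], [2], [3], [4], [5]
  1-simplices (12): [0,1], [0,3], [0,4], [0,5], [1,2], [1,4], [1,5], [2,3], [2,4], [2,5], [3,4], [3,5]
  2-simplices (8): [0,1,4], [0,1,5], [0,3,4], [0,3,5], [1,2,4], [1,2,5], [2,3,4], [2,3,5]

so the chain groups are C_0 ≅ Z^6, C_1 ≅ Z^12, C_2 ≅ Z^8.

Boundary ∂_1: C_1 → C_0 sends each edge [p,q] (with p < q) to q − p. For instance
  ∂[1,5] = [5] − [1].
This gives a 6×12 integer matrix of rank 5; reducing to Smith normal form yields diagonal entries (1,1,1,1,1).

The boundary map ∂_2: C_2 → C_1 sends each 2-simplex [p,q,r] to [q,r] − [p,r] + [p,q]. For instance
  ∂[0,3,4] = [3,4] − [0,4] + [0,3],
  ∂[1,2,5] = [2,5] − [1,5] + [1,2].
As a 12×8 matrix over Z this has rank 7, with invariant factors (1,1,1,1,1,1,1).

Reading off H_k = ker ∂_k / im ∂_{k+1}:

  H_0: rank C_0 − rank ∂_1 = 6 − 5 = 1, and the invariant factors of ∂_1 are all 1, so H_0 ≅ Z.
  H_1: rank ker ∂_1 − rank ∂_2 = (12 − 5) − 7 = 0, and the invariant factors of ∂_2 are all 1, so H_1 ≅ 0.
  H_2: rank ker ∂_2 − rank ∂_3 = (8 − 7) − 0 = 1, and there is no ∂_3, so H_2 ≅ Z.

(K is a triangulation of the 2-sphere S^2.)

H_0 = Z,  H_1 = 0,  H_2 = Z.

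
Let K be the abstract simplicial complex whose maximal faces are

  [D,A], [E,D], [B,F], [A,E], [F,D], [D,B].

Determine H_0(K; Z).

We work with the vertex ordering A < B < D < E < F. The simplices of K, each written with vertices in increasing order, are:

  0-simplices (5): A, B, D, E, F
  1-simplices (6): AD, AE, BD, BF, DE, DF

Hence C_0 ≅ Z^5, C_1 ≅ Z^6.

The boundary map ∂_1: C_1 → C_0 maps an edge to its endpoints' difference, ∂[p,q] = q − p. For instance
  ∂DE = E − D.
As a 5×6 matrix over Z this has rank 4, with invariant factors (1,1,1,1).

Computing H_k = (kernel of ∂_k) / (image of ∂_{k+1}):

  H_0: rank C_0 − rank ∂_1 = 5 − 4 = 1, and the invariant factors of ∂_1 are all 1, so H_0 = Z.

(K is a triangulation of a wedge of 2 circles.)

H_0 ≅ Z.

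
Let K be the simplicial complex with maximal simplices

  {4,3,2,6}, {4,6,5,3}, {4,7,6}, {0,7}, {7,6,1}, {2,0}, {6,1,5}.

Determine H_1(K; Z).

H_1 = Z.

Fix the vertex order 0 < 1 < 2 < 3 < 4 < 5 < 6 < 7 and write every simplex with vertices in increasing order. Then dim K = 3 and the simplices of K are:

  0-simplices (8): [0], [1], [2], [3], [4], [5], [6], [7]
  1-simplices (16): [0,2], [0,7], [1,5], [1,6], [1,7], [2,3], [2,4], [2,6], [3,4], [3,5], [3,6], [4,5], [4,6], [4,7], [5,6], [6,7]
  2-simplices (10): [1,5,6], [1,6,7], [2,3,4], [2,3,6], [2,4,6], [3,4,5], [3,4,6], [3,5,6], [4,5,6], [4,6,7]
  3-simplices (2): [2,3,4,6], [3,4,5,6]

so the chain groups are C_0 ≅ Z^8, C_1 ≅ Z^16, C_2 ≅ Z^10, C_3 ≅ Z^2.

Boundary ∂_1: C_1 → C_0 is given by ∂[p,q] = [q] − [p]. For instance
  ∂[4,5] = [5] − [4].
The resulting 8×16 matrix has rank 7, and its Smith normal form has invariant factors (1,1,1,1,1,1,1).

∂_2: C_2 → C_1 acts by ∂[p,q,r] = [q,r] − [p,r] + [p,q]. For instance
  ∂[2,3,6] = [3,6] − [2,6] + [2,3],
  ∂[3,5,6] = [5,6] − [3,6] + [3,5].
As a 16×10 matrix over Z this has rank 8, with invariant factors (1,1,1,1,1,1,1,1).

The boundary map ∂_3: C_3 → C_2 sends each 3-simplex σ to the alternating sum Σ_i (−1)^i (σ with its i-th vertex removed). For instance
  ∂[2,3,4,6] = [3,4,6] − [2,4,6] + [2,3,6] − [2,3,4],
  ∂[3,4,5,6] = [4,5,6] − [3,5,6] + [3,4,6] − [3,4,5].
This gives a 10×2 integer matrix of rank 2; reducing to Smith normal form yields diagonal entries (1,1).

From H_k ≅ ker(∂_k) / im(∂_{k+1}) we obtain:

  H_1: rank ker ∂_1 − rank ∂_2 = (16 − 7) − 8 = 1, and the invariant factors of ∂_2 are all 1, so H_1 ≅ Z.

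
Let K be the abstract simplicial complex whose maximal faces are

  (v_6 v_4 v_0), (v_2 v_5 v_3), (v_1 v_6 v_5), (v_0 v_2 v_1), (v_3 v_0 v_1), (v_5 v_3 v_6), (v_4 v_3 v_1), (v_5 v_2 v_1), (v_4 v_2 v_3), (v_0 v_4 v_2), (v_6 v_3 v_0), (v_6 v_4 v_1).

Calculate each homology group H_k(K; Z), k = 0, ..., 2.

H_0 = Z,  H_1 = Z/2Z,  H_2 = 0.

Order the vertices as v_0 < v_1 < v_2 < v_3 < v_4 < v_5 < v_6. Listing each simplex with vertices in this order, K has dimension 2 with simplices:

  0-simplices (7): [v_0], [v_1], [v_2], [v_3], [v_4], [v_5], [v_6]
  1-simplices (18): (18 of them)
  2-simplices (12): (12 of them)

giving chain groups C_0 ≅ Z^7, C_1 ≅ Z^18, C_2 ≅ Z^12.

The boundary map ∂_1: C_1 → C_0 maps an edge to its endpoints' difference, ∂[p,q] = q − p. For instance
  ∂[v_1,v_4] = [v_4] − [v_1].
The resulting 7×18 matrix has rank 6, and its Smith normal form has invariant factors (1,1,1,1,1,1).

∂_2: C_2 → C_1 acts by ∂[p,q,r] = [q,r] − [p,r] + [p,q]. For instance
  ∂[v_0,v_1,v_2] = [v_1,v_2] − [v_0,v_2] + [v_0,v_1],
  ∂[v_2,v_3,v_4] = [v_3,v_4] − [v_2,v_4] + [v_2,v_3].
The 18×12 boundary matrix has rank 12 and Smith normal form diag(1,1,1,1,1,1,1,1,1,1,1,2).

Computing H_k = (kernel of ∂_k) / (image of ∂_{k+1}):

  H_0: rank C_0 − rank ∂_1 = 7 − 6 = 1, and the invariant factors of ∂_1 are all 1, so H_0 = Z.
  H_1: rank ker ∂_1 − rank ∂_2 = (18 − 6) − 12 = 0, and ∂_2 has invariant factor 2 > 1, so H_1 = Z/2Z.
  H_2: rank ker ∂_2 − rank ∂_3 = (12 − 12) − 0 = 0, and there is no ∂_3, so H_2 = 0.

As a check, the Euler characteristic is 7 − 18 + 12 = 1, which agrees with 1 − 0 + 0 = 1.
(K is a triangulation of the real projective plane RP^2.)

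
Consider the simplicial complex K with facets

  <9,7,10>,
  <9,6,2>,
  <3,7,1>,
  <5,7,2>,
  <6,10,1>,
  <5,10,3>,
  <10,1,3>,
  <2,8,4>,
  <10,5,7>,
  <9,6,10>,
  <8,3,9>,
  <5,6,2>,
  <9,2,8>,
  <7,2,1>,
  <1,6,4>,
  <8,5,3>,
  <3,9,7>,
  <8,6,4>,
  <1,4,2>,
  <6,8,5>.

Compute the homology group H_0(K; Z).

Fix the vertex order 1 < 2 < 3 < 4 < 5 < 6 < 7 < 8 < 9 < 10 and write every simplex with vertices in increasing order. Then dim K = 2 and the simplices of K are:

  0-simplices (10): [1], [2], [3], [4], [5], [6], [7], [8], [9], [10]
  1-simplices (30): (30 of them)
  2-simplices (20): (20 of them)

giving chain groups C_0 ≅ Z^10, C_1 ≅ Z^30, C_2 ≅ Z^20.

The boundary map ∂_1: C_1 → C_0 is given by ∂[p,q] = [q] − [p]. For instance
  ∂[1,4] = [4] − [1].
The 10×30 boundary matrix has rank 9 and Smith normal form diag(1,1,1,1,1,1,1,1,1).

The boundary map ∂_2: C_2 → C_1 acts by ∂[p,q,r] = [q,r] − [p,r] + [p,q]. For instance
  ∂[1,4,6] = [4,6] − [1,6] + [1,4],
  ∂[2,8,9] = [8,9] − [2,9] + [2,8].
This gives a 30×20 integer matrix of rank 20; reducing to Smith normal form yields diagonal entries (1,1,1,1,1,1,1,1,1,1,1,1,1,1,1,1,1,1,1,2).

From H_k ≅ ker(∂_k) / im(∂_{k+1}) we obtain:

  H_0: rank C_0 − rank ∂_1 = 10 − 9 = 1, and the invariant factors of ∂_1 are all 1, so H_0 = Z.

(K is a triangulation of the Klein bottle.)

H_0 = Z.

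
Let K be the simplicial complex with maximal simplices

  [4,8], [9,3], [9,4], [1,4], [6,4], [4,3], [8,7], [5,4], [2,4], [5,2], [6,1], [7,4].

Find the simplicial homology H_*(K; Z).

Fix the vertex order 1 < 2 < 3 < 4 < 5 < 6 < 7 < 8 < 9 and write every simplex with vertices in increasing order. Then dim K = 1 and the simplices of K are:

  0-simplices (9): [1], [2], [3], [4], [5], [6], [7], [8], [9]
  1-simplices (12): [1,4], [1,6], [2,4], [2,5], [3,4], [3,9], [4,5], [4,6], [4,7], [4,8], [4,9], [7,8]

Hence C_0 ≅ Z^9, C_1 ≅ Z^12.

Boundary ∂_1: C_1 → C_0 sends each edge [p,q] (with p < q) to q − p. For instance
  ∂[3,4] = [4] − [3].
As a 9×12 matrix over Z this has rank 8, with invariant factors (1,1,1,1,1,1,1,1).

From H_k ≅ ker(∂_k) / im(∂_{k+1}) we obtain:

  H_0: rank C_0 − rank ∂_1 = 9 − 8 = 1, and the invariant factors of ∂_1 are all 1, so H_0 = Z.
  H_1: rank ker ∂_1 − rank ∂_2 = (12 − 8) − 0 = 4, and there is no ∂_2, so H_1 = Z^4.

As a check, the Euler characteristic is 9 − 12 = -3, which agrees with 1 − 4 = -3.

H_0 = Z,  H_1 = Z^4.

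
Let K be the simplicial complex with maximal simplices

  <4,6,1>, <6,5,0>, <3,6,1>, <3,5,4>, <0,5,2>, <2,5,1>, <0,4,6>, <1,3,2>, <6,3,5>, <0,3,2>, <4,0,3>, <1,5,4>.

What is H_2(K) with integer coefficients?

Order the vertices as 0 < 1 < 2 < 3 < 4 < 5 < 6. Listing each simplex with vertices in this order, K has dimension 2 with simplices:

  0-simplices (7): [0], [1], [2], [3], [4], [5], [6]
  1-simplices (18): [0,2], [0,3], [0,4], [0,5], [0,6], [1,2], [1,3], [1,4], [1,5], [1,6], [2,3], [2,5], [3,4], [3,5], [3,6], [4,5], [4,6], [5,6]
  2-simplices (12): [0,2,3], [0,2,5], [0,3,4], [0,4,6], [0,5,6], [1,2,3], [1,2,5], [1,3,6], [1,4,5], [1,4,6], [3,4,5], [3,5,6]

giving chain groups C_0 ≅ Z^7, C_1 ≅ Z^18, C_2 ≅ Z^12.

∂_1: C_1 → C_0 is given by ∂[p,q] = [q] − [p]. For instance
  ∂[1,5] = [5] − [1].
The resulting 7×18 matrix has rank 6, and its Smith normal form has invariant factors (1,1,1,1,1,1).

The boundary map ∂_2: C_2 → C_1 acts by ∂[p,q,r] = [q,r] − [p,r] + [p,q]. For instance
  ∂[0,4,6] = [4,6] − [0,6] + [0,4],
  ∂[1,3,6] = [3,6] − [1,6] + [1,3].
The 18×12 boundary matrix has rank 12 and Smith normal form diag(1,1,1,1,1,1,1,1,1,1,1,2).

From H_k ≅ ker(∂_k) / im(∂_{k+1}) we obtain:

  H_2: rank ker ∂_2 − rank ∂_3 = (12 − 12) − 0 = 0, and there is no ∂_3, so H_2 ≅ 0.

H_2 ≅ 0.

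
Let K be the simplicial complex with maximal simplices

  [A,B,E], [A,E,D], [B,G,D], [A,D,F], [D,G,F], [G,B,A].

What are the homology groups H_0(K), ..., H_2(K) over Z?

Take the total order A < B < D < E < F < G on the vertex set. Then K (dimension 2) consists of the simplices:

  0-simplices (6): A, B, D, E, F, G
  1-simplices (12): AB, AD, AE, AF, AG, BD, BE, BG, DE, DF, DG, FG
  2-simplices (6): ABE, ABG, ADE, ADF, BDG, DFG

Hence C_0 ≅ Z^6, C_1 ≅ Z^12, C_2 ≅ Z^6.

Boundary ∂_1: C_1 → C_0 sends each edge [p,q] (with p < q) to q − p.
As a 6×12 matrix over Z this has rank 5, with invariant factors (1,1,1,1,1).

The boundary map ∂_2: C_2 → C_1 acts by ∂[p,q,r] = [q,r] − [p,r] + [p,q]. For instance
  ∂BDG = DG − BG + BD,
  ∂DFG = FG − DG + DF.
This gives a 12×6 integer matrix of rank 6; reducing to Smith normal form yields diagonal entries (1,1,1,1,1,1).

Now H_k = ker ∂_k / im ∂_{k+1}, so:

  H_0: rank C_0 − rank ∂_1 = 6 − 5 = 1, and the invariant factors of ∂_1 are all 1, so H_0 = Z.
  H_1: rank ker ∂_1 − rank ∂_2 = (12 − 5) − 6 = 1, and the invariant factors of ∂_2 are all 1, so H_1 = Z.
  H_2: rank ker ∂_2 − rank ∂_3 = (6 − 6) − 0 = 0, and there is no ∂_3, so H_2 = 0.

As a check, the Euler characteristic is 6 − 12 + 6 = 0, which agrees with 1 − 1 + 0 = 0.

H_0 ≅ Z,  H_1 ≅ Z,  H_2 = 0.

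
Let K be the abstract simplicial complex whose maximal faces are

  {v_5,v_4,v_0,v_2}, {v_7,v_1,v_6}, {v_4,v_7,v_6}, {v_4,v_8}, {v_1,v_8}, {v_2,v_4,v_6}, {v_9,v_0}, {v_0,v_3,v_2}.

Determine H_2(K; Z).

We work with the vertex ordering v_0 < v_1 < v_2 < v_3 < v_4 < v_5 < v_6 < v_7 < v_8 < v_9. The simplices of K, each written with vertices in increasing order, are:

  0-simplices (10): [v_0], [v_1], [v_2], [v_3], [v_4], [v_5], [v_6], [v_7], [v_8], [v_9]
  1-simplices (17): (17 of them)
  2-simplices (8): [v_0,v_2,v_3], [v_0,v_2,v_4], [v_0,v_2,v_5], [v_0,v_4,v_5], [v_1,v_6,v_7], [v_2,v_4,v_5], [v_2,v_4,v_6], [v_4,v_6,v_7]
  3-simplices (1): [v_0,v_2,v_4,v_5]

so the chain groups are C_0 ≅ Z^10, C_1 ≅ Z^17, C_2 ≅ Z^8, C_3 ≅ Z^1.

The boundary map ∂_1: C_1 → C_0 maps an edge to its endpoints' difference, ∂[p,q] = q − p. For instance
  ∂[v_0,v_4] = [v_4] − [v_0].
The resulting 10×17 matrix has rank 9, and its Smith normal form has invariant factors (1,1,1,1,1,1,1,1,1).

Boundary ∂_2: C_2 → C_1 maps a triangle to the signed sum of its edges. For instance
  ∂[v_2,v_4,v_5] = [v_4,v_5] − [v_2,v_5] + [v_2,v_4],
  ∂[v_0,v_4,v_5] = [v_4,v_5] − [v_0,v_5] + [v_0,v_4].
As a 17×8 matrix over Z this has rank 7, with invariant factors (1,1,1,1,1,1,1).

∂_3: C_3 → C_2 sends each 3-simplex σ to the alternating sum Σ_i (−1)^i (σ with its i-th vertex removed). For instance
  ∂[v_0,v_2,v_4,v_5] = [v_2,v_4,v_5] − [v_0,v_4,v_5] + [v_0,v_2,v_5] − [v_0,v_2,v_4].
This gives a 8×1 integer matrix of rank 1; reducing to Smith normal form yields diagonal entries (1).

From H_k ≅ ker(∂_k) / im(∂_{k+1}) we obtain:

  H_2: rank ker ∂_2 − rank ∂_3 = (8 − 7) − 1 = 0, and the invariant factors of ∂_3 are all 1, so H_2 = 0.

H_2 = 0.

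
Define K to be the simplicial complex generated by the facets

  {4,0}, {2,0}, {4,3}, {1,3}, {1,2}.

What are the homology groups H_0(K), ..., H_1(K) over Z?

H_0 = Z,  H_1 = Z.

K has 5 vertices, 5 edges.
rank ∂_0 = 0, rank ∂_1 = 4 ⇒ b_0 = 5 − 0 − 4 = 1; all invariant factors of ∂_1 are 1 so no torsion. So H_0 = Z.
rank ∂_1 = 4, rank ∂_2 = 0 ⇒ b_1 = 5 − 4 − 0 = 1. So H_1 = Z.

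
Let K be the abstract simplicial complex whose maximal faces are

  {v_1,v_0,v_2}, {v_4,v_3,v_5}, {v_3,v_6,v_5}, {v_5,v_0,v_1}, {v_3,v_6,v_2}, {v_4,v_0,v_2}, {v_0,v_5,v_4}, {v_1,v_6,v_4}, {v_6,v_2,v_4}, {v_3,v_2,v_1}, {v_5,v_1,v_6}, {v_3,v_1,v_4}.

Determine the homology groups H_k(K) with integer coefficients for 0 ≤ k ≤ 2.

We work with the vertex ordering v_0 < v_1 < v_2 < v_3 < v_4 < v_5 < v_6. The simplices of K, each written with vertices in increasing order, are:

  0-simplices (7): [v_0], [v_1], [v_2], [v_3], [v_4], [v_5], [v_6]
  1-simplices (18): (18 of them)
  2-simplices (12): (12 of them)

giving chain groups C_0 ≅ Z^7, C_1 ≅ Z^18, C_2 ≅ Z^12.

The boundary map ∂_1: C_1 → C_0 maps an edge to its endpoints' difference, ∂[p,q] = q − p. For instance
  ∂[v_3,v_4] = [v_4] − [v_3].
The resulting 7×18 matrix has rank 6, and its Smith normal form has invariant factors (1,1,1,1,1,1).

Boundary ∂_2: C_2 → C_1 maps a triangle to the signed sum of its edges. For instance
  ∂[v_1,v_4,v_6] = [v_4,v_6] − [v_1,v_6] + [v_1,v_4],
  ∂[v_1,v_5,v_6] = [v_5,v_6] − [v_1,v_6] + [v_1,v_5].
The resulting 18×12 matrix has rank 12, and its Smith normal form has invariant factors (1,1,1,1,1,1,1,1,1,1,1,2).

Reading off H_k = ker ∂_k / im ∂_{k+1}:

  H_0: rank C_0 − rank ∂_1 = 7 − 6 = 1, and the invariant factors of ∂_1 are all 1, so H_0 ≅ Z.
  H_1: rank ker ∂_1 − rank ∂_2 = (18 − 6) − 12 = 0, and ∂_2 has invariant factor 2 > 1, so H_1 ≅ Z/2Z.
  H_2: rank ker ∂_2 − rank ∂_3 = (12 − 12) − 0 = 0, and there is no ∂_3, so H_2 ≅ 0.

(K is a triangulation of the real projective plane RP^2.)

H_0 ≅ Z,  H_1 ≅ Z/2Z,  H_2 = 0.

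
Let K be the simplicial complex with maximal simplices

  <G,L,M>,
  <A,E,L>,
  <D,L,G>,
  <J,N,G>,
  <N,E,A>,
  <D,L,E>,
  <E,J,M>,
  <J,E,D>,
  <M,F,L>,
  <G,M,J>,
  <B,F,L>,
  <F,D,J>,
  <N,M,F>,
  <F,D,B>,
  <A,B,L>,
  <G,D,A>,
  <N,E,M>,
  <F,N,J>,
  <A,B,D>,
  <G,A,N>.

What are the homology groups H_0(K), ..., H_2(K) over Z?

H_0 ≅ Z,  H_1 ≅ Z ⊕ Z/2Z,  H_2 = 0.

Fix the vertex order A < B < D < E < F < G < J < L < M < N and write every simplex with vertices in increasing order. Then dim K = 2 and the simplices of K are:

  0-simplices (10): A, B, D, E, F, G, J, L, M, N
  1-simplices (30): AB, AD, AE, AG, AL, AN, BD, BF, BL, DE, DF, DG, DJ, DL, EJ, EL, EM, EN, FJ, FL, FM, FN, GJ, GL, GM, GN, JM, JN, LM, MN
  2-simplices (20): ABD, ABL, ADG, AEL, AEN, AGN, BDF, BFL, DEJ, DEL, DFJ, DGL, EJM, EMN, FJN, FLM, FMN, GJM, GJN, GLM

so the chain groups are C_0 ≅ Z^10, C_1 ≅ Z^30, C_2 ≅ Z^20.

The boundary map ∂_1: C_1 → C_0 maps an edge to its endpoints' difference, ∂[p,q] = q − p. For instance
  ∂AD = D − A.
This gives a 10×30 integer matrix of rank 9; reducing to Smith normal form yields diagonal entries (1,1,1,1,1,1,1,1,1).

Boundary ∂_2: C_2 → C_1 maps a triangle to the signed sum of its edges. For instance
  ∂EMN = MN − EN + EM,
  ∂AEL = EL − AL + AE.
As a 30×20 matrix over Z this has rank 20, with invariant factors (1,1,1,1,1,1,1,1,1,1,1,1,1,1,1,1,1,1,1,2).

Reading off H_k = ker ∂_k / im ∂_{k+1}:

  H_0: rank C_0 − rank ∂_1 = 10 − 9 = 1, and the invariant factors of ∂_1 are all 1, so H_0 ≅ Z.
  H_1: rank ker ∂_1 − rank ∂_2 = (30 − 9) − 20 = 1, and ∂_2 has invariant factor 2 > 1, so H_1 ≅ Z ⊕ Z/2Z.
  H_2: rank ker ∂_2 − rank ∂_3 = (20 − 20) − 0 = 0, and there is no ∂_3, so H_2 ≅ 0.

As a check, the Euler characteristic is 10 − 30 + 20 = 0, which agrees with 1 − 1 + 0 = 0.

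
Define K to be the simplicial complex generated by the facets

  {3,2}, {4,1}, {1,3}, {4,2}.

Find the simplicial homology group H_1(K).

We work with the vertex ordering 1 < 2 < 3 < 4. The simplices of K, each written with vertices in increasing order, are:

  0-simplices (4): [1], [2], [3], [4]
  1-simplices (4): [1,3], [1,4], [2,3], [2,4]

giving chain groups C_0 ≅ Z^4, C_1 ≅ Z^4.

∂_1: C_1 → C_0 maps an edge to its endpoints' difference, ∂[p,q] = q − p. For instance
  ∂[2,4] = [4] − [2].
The 4×4 boundary matrix has rank 3 and Smith normal form diag(1,1,1).

Reading off H_k = ker ∂_k / im ∂_{k+1}:

  H_1: rank ker ∂_1 − rank ∂_2 = (4 − 3) − 0 = 1, and there is no ∂_2, so H_1 = Z.

H_1 = Z.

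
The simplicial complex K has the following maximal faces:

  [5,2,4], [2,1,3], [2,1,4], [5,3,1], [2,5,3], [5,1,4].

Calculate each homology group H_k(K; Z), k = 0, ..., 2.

H_0 ≅ Z,  H_1 = 0,  H_2 ≅ Z.

We work with the vertex ordering 1 < 2 < 3 < 4 < 5. The simplices of K, each written with vertices in increasing order, are:

  0-simplices (5): [1], [2], [3], [4], [5]
  1-simplices (9): [1,2], [1,3], [1,4], [1,5], [2,3], [2,4], [2,5], [3,5], [4,5]
  2-simplices (6): [1,2,3], [1,2,4], [1,3,5], [1,4,5], [2,3,5], [2,4,5]

giving chain groups C_0 ≅ Z^5, C_1 ≅ Z^9, C_2 ≅ Z^6.

Boundary ∂_1: C_1 → C_0 maps an edge to its endpoints' difference, ∂[p,q] = q − p.
As a 5×9 matrix over Z this has rank 4, with invariant factors (1,1,1,1).

Boundary ∂_2: C_2 → C_1 acts by ∂[p,q,r] = [q,r] − [p,r] + [p,q]. For instance
  ∂[2,4,5] = [4,5] − [2,5] + [2,4],
  ∂[1,2,3] = [2,3] − [1,3] + [1,2].
As a 9×6 matrix over Z this has rank 5, with invariant factors (1,1,1,1,1).

Computing H_k = (kernel of ∂_k) / (image of ∂_{k+1}):

  H_0: rank C_0 − rank ∂_1 = 5 − 4 = 1, and the invariant factors of ∂_1 are all 1, so H_0 ≅ Z.
  H_1: rank ker ∂_1 − rank ∂_2 = (9 − 4) − 5 = 0, and the invariant factors of ∂_2 are all 1, so H_1 ≅ 0.
  H_2: rank ker ∂_2 − rank ∂_3 = (6 − 5) − 0 = 1, and there is no ∂_3, so H_2 ≅ Z.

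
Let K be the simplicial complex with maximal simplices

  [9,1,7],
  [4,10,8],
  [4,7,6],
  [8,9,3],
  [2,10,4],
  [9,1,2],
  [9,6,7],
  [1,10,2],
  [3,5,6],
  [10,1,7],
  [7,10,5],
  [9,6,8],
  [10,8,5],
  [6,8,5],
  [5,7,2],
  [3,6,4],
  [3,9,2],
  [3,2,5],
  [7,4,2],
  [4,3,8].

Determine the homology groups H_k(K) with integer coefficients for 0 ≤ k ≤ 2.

K has 10 vertices, 30 edges, 20 triangles.
rank ∂_0 = 0, rank ∂_1 = 9 ⇒ b_0 = 10 − 0 − 9 = 1; all invariant factors of ∂_1 are 1 so no torsion. So H_0 ≅ Z.
rank ∂_1 = 9, rank ∂_2 = 20 ⇒ b_1 = 30 − 9 − 20 = 1; ∂_2 has invariant factor(s) [2] giving torsion. So H_1 ≅ Z ⊕ Z_2.
rank ∂_2 = 20, rank ∂_3 = 0 ⇒ b_2 = 20 − 20 − 0 = 0. So H_2 ≅ 0.

H_0 = Z,  H_1 = Z ⊕ Z_2,  H_2 = 0.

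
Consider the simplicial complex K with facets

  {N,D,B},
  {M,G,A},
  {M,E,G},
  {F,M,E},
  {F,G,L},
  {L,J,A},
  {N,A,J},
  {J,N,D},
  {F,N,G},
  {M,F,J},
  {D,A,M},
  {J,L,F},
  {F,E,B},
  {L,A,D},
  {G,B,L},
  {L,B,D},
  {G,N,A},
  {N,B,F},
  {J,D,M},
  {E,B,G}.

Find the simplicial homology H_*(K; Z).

H_0 = Z,  H_1 = Z ⊕ Z/2,  H_2 = 0.

We work with the vertex ordering A < B < D < E < F < G < J < L < M < N. The simplices of K, each written with vertices in increasing order, are:

  0-simplices (10): A, B, D, E, F, G, J, L, M, N
  1-simplices (30): AD, AG, AJ, AL, AM, AN, BD, BE, BF, BG, BL, BN, DJ, DL, DM, DN, EF, EG, EM, FG, FJ, FL, FM, FN, GL, GM, GN, JL, JM, JN
  2-simplices (20): ADL, ADM, AGM, AGN, AJL, AJN, BDL, BDN, BEF, BEG, BFN, BGL, DJM, DJN, EFM, EGM, FGL, FGN, FJL, FJM

giving chain groups C_0 ≅ Z^10, C_1 ≅ Z^30, C_2 ≅ Z^20.

∂_1: C_1 → C_0 maps an edge to its endpoints' difference, ∂[p,q] = q − p.
The 10×30 boundary matrix has rank 9 and Smith normal form diag(1,1,1,1,1,1,1,1,1).

The boundary map ∂_2: C_2 → C_1 sends each 2-simplex [p,q,r] to [q,r] − [p,r] + [p,q]. For instance
  ∂BDN = DN − BN + BD,
  ∂EGM = GM − EM + EG.
The resulting 30×20 matrix has rank 20, and its Smith normal form has invariant factors (1,1,1,1,1,1,1,1,1,1,1,1,1,1,1,1,1,1,1,2).

From H_k ≅ ker(∂_k) / im(∂_{k+1}) we obtain:

  H_0: rank C_0 − rank ∂_1 = 10 − 9 = 1, and the invariant factors of ∂_1 are all 1, so H_0 ≅ Z.
  H_1: rank ker ∂_1 − rank ∂_2 = (30 − 9) − 20 = 1, and ∂_2 has invariant factor 2 > 1, so H_1 ≅ Z ⊕ Z/2.
  H_2: rank ker ∂_2 − rank ∂_3 = (20 − 20) − 0 = 0, and there is no ∂_3, so H_2 ≅ 0.

(K is a triangulation of the Klein bottle.)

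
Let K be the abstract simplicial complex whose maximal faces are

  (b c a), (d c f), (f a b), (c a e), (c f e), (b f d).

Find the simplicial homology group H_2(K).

We work with the vertex ordering a < b < c < d < e < f. The simplices of K, each written with vertices in increasing order, are:

  0-simplices (6): a, b, c, d, e, f
  1-simplices (12): ab, ac, ae, af, bc, bd, bf, cd, ce, cf, df, ef
  2-simplices (6): abc, abf, ace, bdf, cdf, cef

so the chain groups are C_0 ≅ Z^6, C_1 ≅ Z^12, C_2 ≅ Z^6.

The boundary map ∂_1: C_1 → C_0 is given by ∂[p,q] = [q] − [p]. For instance
  ∂bf = f − b.
This gives a 6×12 integer matrix of rank 5; reducing to Smith normal form yields diagonal entries (1,1,1,1,1).

∂_2: C_2 → C_1 acts by ∂[p,q,r] = [q,r] − [p,r] + [p,q]. For instance
  ∂bdf = df − bf + bd,
  ∂abf = bf − af + ab.
As a 12×6 matrix over Z this has rank 6, with invariant factors (1,1,1,1,1,1).

Reading off H_k = ker ∂_k / im ∂_{k+1}:

  H_2: rank ker ∂_2 − rank ∂_3 = (6 − 6) − 0 = 0, and there is no ∂_3, so H_2 ≅ 0.

H_2 ≅ 0.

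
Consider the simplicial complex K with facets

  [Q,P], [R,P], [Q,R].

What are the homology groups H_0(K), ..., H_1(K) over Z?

We work with the vertex ordering P < Q < R. The simplices of K, each written with vertices in increasing order, are:

  0-simplices (3): P, Q, R
  1-simplices (3): PQ, PR, QR

Hence C_0 ≅ Z^3, C_1 ≅ Z^3.

The boundary map ∂_1: C_1 → C_0 maps an edge to its endpoints' difference, ∂[p,q] = q − p. For instance
  ∂PR = R − P.
As a 3×3 matrix over Z this has rank 2, with invariant factors (1,1).

Reading off H_k = ker ∂_k / im ∂_{k+1}:

  H_0: rank C_0 − rank ∂_1 = 3 − 2 = 1, and the invariant factors of ∂_1 are all 1, so H_0 = Z.
  H_1: rank ker ∂_1 − rank ∂_2 = (3 − 2) − 0 = 1, and there is no ∂_2, so H_1 = Z.

H_0 ≅ Z,  H_1 ≅ Z.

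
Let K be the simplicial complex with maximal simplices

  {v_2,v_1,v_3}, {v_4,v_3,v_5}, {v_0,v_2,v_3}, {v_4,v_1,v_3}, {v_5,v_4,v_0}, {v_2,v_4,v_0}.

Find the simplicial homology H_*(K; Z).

H_0 = Z,  H_1 = Z,  H_2 = 0.

Take the total order v_0 < v_1 < v_2 < v_3 < v_4 < v_5 on the vertex set. Then K (dimension 2) consists of the simplices:

  0-simplices (6): [v_0], [v_1], [v_2], [v_3], [v_4], [v_5]
  1-simplices (12): [v_0,v_2], [v_0,v_3], [v_0,v_4], [v_0,v_5], [v_1,v_2], [v_1,v_3], [v_1,v_4], [v_2,v_3], [v_2,v_4], [v_3,v_4], [v_3,v_5], [v_4,v_5]
  2-simplices (6): [v_0,v_2,v_3], [v_0,v_2,v_4], [v_0,v_4,v_5], [v_1,v_2,v_3], [v_1,v_3,v_4], [v_3,v_4,v_5]

giving chain groups C_0 ≅ Z^6, C_1 ≅ Z^12, C_2 ≅ Z^6.

Boundary ∂_1: C_1 → C_0 is given by ∂[p,q] = [q] − [p].
The 6×12 boundary matrix has rank 5 and Smith normal form diag(1,1,1,1,1).

Boundary ∂_2: C_2 → C_1 maps a triangle to the signed sum of its edges. For instance
  ∂[v_0,v_2,v_4] = [v_2,v_4] − [v_0,v_4] + [v_0,v_2],
  ∂[v_1,v_2,v_3] = [v_2,v_3] − [v_1,v_3] + [v_1,v_2].
As a 12×6 matrix over Z this has rank 6, with invariant factors (1,1,1,1,1,1).

Now H_k = ker ∂_k / im ∂_{k+1}, so:

  H_0: rank C_0 − rank ∂_1 = 6 − 5 = 1, and the invariant factors of ∂_1 are all 1, so H_0 ≅ Z.
  H_1: rank ker ∂_1 − rank ∂_2 = (12 − 5) − 6 = 1, and the invariant factors of ∂_2 are all 1, so H_1 ≅ Z.
  H_2: rank ker ∂_2 − rank ∂_3 = (6 − 6) − 0 = 0, and there is no ∂_3, so H_2 ≅ 0.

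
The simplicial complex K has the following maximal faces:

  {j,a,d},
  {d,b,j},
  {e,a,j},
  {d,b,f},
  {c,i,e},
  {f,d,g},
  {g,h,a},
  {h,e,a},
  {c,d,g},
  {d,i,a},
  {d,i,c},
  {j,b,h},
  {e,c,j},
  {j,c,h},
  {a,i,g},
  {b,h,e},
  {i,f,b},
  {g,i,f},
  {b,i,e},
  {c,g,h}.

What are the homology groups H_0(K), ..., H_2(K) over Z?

K has 10 vertices, 30 edges, 20 triangles.
rank ∂_0 = 0, rank ∂_1 = 9 ⇒ b_0 = 10 − 0 − 9 = 1; all invariant factors of ∂_1 are 1 so no torsion. So H_0 ≅ Z.
rank ∂_1 = 9, rank ∂_2 = 20 ⇒ b_1 = 30 − 9 − 20 = 1; ∂_2 has invariant factor(s) [2] giving torsion. So H_1 ≅ Z ⊕ Z/2.
rank ∂_2 = 20, rank ∂_3 = 0 ⇒ b_2 = 20 − 20 − 0 = 0. So H_2 ≅ 0.

H_0 = Z,  H_1 = Z ⊕ Z/2,  H_2 = 0.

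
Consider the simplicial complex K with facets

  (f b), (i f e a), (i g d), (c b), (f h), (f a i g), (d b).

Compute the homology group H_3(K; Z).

Fix the vertex order a < b < c < d < e < f < g < h < i and write every simplex with vertices in increasing order. Then dim K = 3 and the simplices of K are:

  0-simplices (9): a, b, c, d, e, f, g, h, i
  1-simplices (15): ae, af, ag, ai, bc, bd, bf, dg, di, ef, ei, fg, fh, fi, gi
  2-simplices (8): aef, aei, afg, afi, agi, dgi, efi, fgi
  3-simplices (2): aefi, afgi

giving chain groups C_0 ≅ Z^9, C_1 ≅ Z^15, C_2 ≅ Z^8, C_3 ≅ Z^2.

Boundary ∂_1: C_1 → C_0 sends each edge [p,q] (with p < q) to q − p.
The 9×15 boundary matrix has rank 8 and Smith normal form diag(1,1,1,1,1,1,1,1).

Boundary ∂_2: C_2 → C_1 acts by ∂[p,q,r] = [q,r] − [p,r] + [p,q]. For instance
  ∂dgi = gi − di + dg,
  ∂efi = fi − ei + ef.
As a 15×8 matrix over Z this has rank 6, with invariant factors (1,1,1,1,1,1).

The boundary map ∂_3: C_3 → C_2 sends each 3-simplex σ to the alternating sum Σ_i (−1)^i (σ with its i-th vertex removed). For instance
  ∂aefi = efi − afi + aei − aef,
  ∂afgi = fgi − agi + afi − afg.
As a 8×2 matrix over Z this has rank 2, with invariant factors (1,1).

Reading off H_k = ker ∂_k / im ∂_{k+1}:

  H_3: rank ker ∂_3 − rank ∂_4 = (2 − 2) − 0 = 0, and there is no ∂_4, so H_3 ≅ 0.

H_3 = 0.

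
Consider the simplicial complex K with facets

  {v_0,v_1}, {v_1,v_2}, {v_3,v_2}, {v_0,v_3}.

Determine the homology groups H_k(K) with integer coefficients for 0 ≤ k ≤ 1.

H_0 = Z,  H_1 = Z.

Fix the vertex order v_0 < v_1 < v_2 < v_3 and write every simplex with vertices in increasing order. Then dim K = 1 and the simplices of K are:

  0-simplices (4): [v_0], [v_1], [v_2], [v_3]
  1-simplices (4): [v_0,v_1], [v_0,v_3], [v_1,v_2], [v_2,v_3]

giving chain groups C_0 ≅ Z^4, C_1 ≅ Z^4.

∂_1: C_1 → C_0 is given by ∂[p,q] = [q] − [p].
As a 4×4 matrix over Z this has rank 3, with invariant factors (1,1,1).

From H_k ≅ ker(∂_k) / im(∂_{k+1}) we obtain:

  H_0: rank C_0 − rank ∂_1 = 4 − 3 = 1, and the invariant factors of ∂_1 are all 1, so H_0 ≅ Z.
  H_1: rank ker ∂_1 − rank ∂_2 = (4 − 3) − 0 = 1, and there is no ∂_2, so H_1 ≅ Z.

(K is a triangulation of the circle S^1.)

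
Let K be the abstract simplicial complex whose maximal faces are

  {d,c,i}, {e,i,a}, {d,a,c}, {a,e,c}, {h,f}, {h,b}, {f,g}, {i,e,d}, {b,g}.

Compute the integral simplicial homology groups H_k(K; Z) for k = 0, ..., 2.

H_0 ≅ Z^2,  H_1 ≅ Z^2,  H_2 = 0.

K has 9 vertices, 14 edges, 5 triangles.
rank ∂_0 = 0, rank ∂_1 = 7 ⇒ b_0 = 9 − 0 − 7 = 2; all invariant factors of ∂_1 are 1 so no torsion. So H_0 = Z^2.
rank ∂_1 = 7, rank ∂_2 = 5 ⇒ b_1 = 14 − 7 − 5 = 2; all invariant factors of ∂_2 are 1 so no torsion. So H_1 = Z^2.
rank ∂_2 = 5, rank ∂_3 = 0 ⇒ b_2 = 5 − 5 − 0 = 0. So H_2 = 0.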